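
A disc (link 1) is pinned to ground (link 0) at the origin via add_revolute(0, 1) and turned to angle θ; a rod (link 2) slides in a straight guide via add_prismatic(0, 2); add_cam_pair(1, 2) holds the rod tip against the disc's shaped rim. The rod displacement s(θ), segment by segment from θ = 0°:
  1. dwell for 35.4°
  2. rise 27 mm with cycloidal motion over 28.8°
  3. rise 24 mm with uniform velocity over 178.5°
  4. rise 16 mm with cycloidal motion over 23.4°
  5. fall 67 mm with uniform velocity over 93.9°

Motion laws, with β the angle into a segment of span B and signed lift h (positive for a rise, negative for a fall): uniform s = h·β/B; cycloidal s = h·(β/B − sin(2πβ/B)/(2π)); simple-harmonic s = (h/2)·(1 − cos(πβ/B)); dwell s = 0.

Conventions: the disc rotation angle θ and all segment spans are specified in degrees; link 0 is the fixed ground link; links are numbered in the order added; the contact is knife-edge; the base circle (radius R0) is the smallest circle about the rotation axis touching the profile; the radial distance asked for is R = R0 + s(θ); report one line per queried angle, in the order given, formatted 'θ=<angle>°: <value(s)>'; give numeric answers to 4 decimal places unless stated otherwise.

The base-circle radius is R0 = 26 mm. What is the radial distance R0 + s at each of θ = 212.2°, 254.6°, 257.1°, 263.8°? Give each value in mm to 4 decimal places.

segment 1 (0° to 35.4°, dwell): s unchanged at 0.0000
segment 2 (35.4° to 64.2°, cycloidal, h = 27) is passed completely: s = 0.0000 + (27) = 27.0000
θ = 212.2° falls in segment 3 (64.2° to 242.7°, uniform, h = 24): β = 212.2 − 64.2 = 148°, B = 178.5°; Δs = 24·148/178.5 = 19.8992; s = 27.0000 + 19.8992 = 46.8992
segment 3 (64.2° to 242.7°, uniform, h = 24) is passed completely: s = 27.0000 + (24) = 51.0000
θ = 254.6° falls in segment 4 (242.7° to 266.1°, cycloidal, h = 16): β = 254.6 − 242.7 = 11.9°, B = 23.4°; Δs = 16·(0.5085 − sin(2π·0.5085)/(2π)) = 8.2734; s = 51.0000 + 8.2734 = 59.2734
θ = 257.1° falls in segment 4 (242.7° to 266.1°, cycloidal, h = 16): β = 257.1 − 242.7 = 14.4°, B = 23.4°; Δs = 16·(0.6154 − sin(2π·0.6154)/(2π)) = 11.5348; s = 51.0000 + 11.5348 = 62.5348
θ = 263.8° falls in segment 4 (242.7° to 266.1°, cycloidal, h = 16): β = 263.8 − 242.7 = 21.1°, B = 23.4°; Δs = 16·(0.9017 − sin(2π·0.9017)/(2π)) = 15.9019; s = 51.0000 + 15.9019 = 66.9019
θ=212.2°: R = R0 + s = 26 + 46.8992 = 72.8992
θ=254.6°: R = R0 + s = 26 + 59.2734 = 85.2734
θ=257.1°: R = R0 + s = 26 + 62.5348 = 88.5348
θ=263.8°: R = R0 + s = 26 + 66.9019 = 92.9019

θ=212.2°: 72.8992
θ=254.6°: 85.2734
θ=257.1°: 88.5348
θ=263.8°: 92.9019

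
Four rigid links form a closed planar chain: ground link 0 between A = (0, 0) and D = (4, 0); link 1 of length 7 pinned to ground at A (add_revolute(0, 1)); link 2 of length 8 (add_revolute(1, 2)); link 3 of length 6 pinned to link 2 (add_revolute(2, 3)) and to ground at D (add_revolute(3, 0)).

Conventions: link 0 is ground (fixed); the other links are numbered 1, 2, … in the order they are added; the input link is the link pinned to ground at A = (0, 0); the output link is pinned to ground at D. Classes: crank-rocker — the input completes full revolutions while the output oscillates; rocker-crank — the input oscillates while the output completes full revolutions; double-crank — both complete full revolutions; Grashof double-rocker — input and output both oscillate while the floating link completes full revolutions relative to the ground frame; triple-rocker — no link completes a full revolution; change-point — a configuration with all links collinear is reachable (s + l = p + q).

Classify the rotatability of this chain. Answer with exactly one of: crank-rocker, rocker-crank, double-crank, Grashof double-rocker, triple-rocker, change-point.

lengths: ground=4, input=7, coupler=8, output=6
sorted: s=4 (shortest), l=8 (longest), p+q=13
s + l = 12 vs p + q = 13
s + l < p + q (Grashof) with shortest = ground link → double-crank

double-crank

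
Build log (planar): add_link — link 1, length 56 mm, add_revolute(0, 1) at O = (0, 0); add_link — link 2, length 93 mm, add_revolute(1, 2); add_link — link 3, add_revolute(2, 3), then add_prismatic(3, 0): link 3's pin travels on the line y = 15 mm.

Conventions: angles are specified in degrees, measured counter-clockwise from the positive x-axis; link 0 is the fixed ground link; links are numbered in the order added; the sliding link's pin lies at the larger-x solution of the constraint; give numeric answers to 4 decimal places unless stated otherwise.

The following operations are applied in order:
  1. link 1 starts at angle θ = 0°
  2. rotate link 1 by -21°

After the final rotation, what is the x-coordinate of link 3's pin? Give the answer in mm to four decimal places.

geometry: r = 56 mm, L = 93 mm, e = 15 mm; θ starts at 0°
rotate link 1 by -21°: θ ← 0° -21° = -21°
crank pin P = (r cos θ, r sin θ) = (52.280504, -20.068605)
h = r sin θ − e = -20.068605 − 15 = -35.068605
x = r cos θ + √(L² − h²) = 52.280504 + 86.134737 = 138.415241

138.4152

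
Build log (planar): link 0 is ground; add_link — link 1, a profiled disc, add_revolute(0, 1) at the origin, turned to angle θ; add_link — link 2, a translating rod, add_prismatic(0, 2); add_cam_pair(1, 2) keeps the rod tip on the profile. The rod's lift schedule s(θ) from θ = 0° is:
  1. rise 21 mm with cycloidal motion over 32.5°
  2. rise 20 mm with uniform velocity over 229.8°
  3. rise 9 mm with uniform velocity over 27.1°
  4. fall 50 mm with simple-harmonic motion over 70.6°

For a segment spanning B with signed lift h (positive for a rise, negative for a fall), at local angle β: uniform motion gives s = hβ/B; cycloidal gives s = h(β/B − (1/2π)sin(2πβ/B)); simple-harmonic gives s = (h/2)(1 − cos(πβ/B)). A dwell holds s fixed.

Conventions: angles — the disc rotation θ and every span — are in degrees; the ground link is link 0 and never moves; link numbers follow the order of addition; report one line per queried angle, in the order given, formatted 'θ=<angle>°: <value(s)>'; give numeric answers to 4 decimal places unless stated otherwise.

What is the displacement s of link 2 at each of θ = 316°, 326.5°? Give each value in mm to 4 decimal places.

seg 1 [0°–32.5°] cycloidal, h=21: full span → s += 21 → s = 21.0000
seg 2 [32.5°–262.3°] uniform, h=20: full span → s += 20 → s = 41.0000
seg 3 [262.3°–289.4°] uniform, h=9: full span → s += 9 → s = 50.0000
seg 4 [289.4°–360°] simple-harmonic, h=-50: θ=316° here. β=26.6, B=70.6. -50/2·(1 − cos(π·0.3768)) = -15.5615 → s = 34.4385
seg 4 [289.4°–360°] simple-harmonic, h=-50: θ=326.5° here. β=37.1, B=70.6. -50/2·(1 − cos(π·0.5255)) = -27.0003 → s = 22.9997

θ=316°: 34.4385
θ=326.5°: 22.9997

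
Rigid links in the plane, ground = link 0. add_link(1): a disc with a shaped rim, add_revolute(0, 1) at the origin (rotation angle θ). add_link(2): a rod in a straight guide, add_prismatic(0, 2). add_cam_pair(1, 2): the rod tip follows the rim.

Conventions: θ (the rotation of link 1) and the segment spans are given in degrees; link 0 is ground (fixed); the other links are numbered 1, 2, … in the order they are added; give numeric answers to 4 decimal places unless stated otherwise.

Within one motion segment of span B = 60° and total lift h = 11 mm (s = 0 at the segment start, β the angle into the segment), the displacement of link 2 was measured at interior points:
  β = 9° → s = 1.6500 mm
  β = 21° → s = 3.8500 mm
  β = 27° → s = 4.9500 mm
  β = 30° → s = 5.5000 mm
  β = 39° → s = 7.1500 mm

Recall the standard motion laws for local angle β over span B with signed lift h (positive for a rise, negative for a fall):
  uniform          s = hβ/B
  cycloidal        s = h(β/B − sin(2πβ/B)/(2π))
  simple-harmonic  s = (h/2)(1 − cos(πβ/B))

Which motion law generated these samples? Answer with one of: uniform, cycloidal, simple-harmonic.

candidates at β/B = r: uniform s = h·r (linear in β); cycloidal s = h·(r − sin(2πr)/(2π)); simple-harmonic s = (h/2)(1 − cos(πr))
β=9°: printed 1.6500 | uniform 1.6500, cycloidal 0.2337, simple-harmonic 0.5995
β=21°: printed 3.8500 | uniform 3.8500, cycloidal 2.4337, simple-harmonic 3.0031
β=27°: printed 4.9500 | uniform 4.9500, cycloidal 4.4090, simple-harmonic 4.6396
β=30°: printed 5.5000 | uniform 5.5000, cycloidal 5.5000, simple-harmonic 5.5000
β=39°: printed 7.1500 | uniform 7.1500, cycloidal 8.5663, simple-harmonic 7.9969
only one law matches every sample → uniform

uniform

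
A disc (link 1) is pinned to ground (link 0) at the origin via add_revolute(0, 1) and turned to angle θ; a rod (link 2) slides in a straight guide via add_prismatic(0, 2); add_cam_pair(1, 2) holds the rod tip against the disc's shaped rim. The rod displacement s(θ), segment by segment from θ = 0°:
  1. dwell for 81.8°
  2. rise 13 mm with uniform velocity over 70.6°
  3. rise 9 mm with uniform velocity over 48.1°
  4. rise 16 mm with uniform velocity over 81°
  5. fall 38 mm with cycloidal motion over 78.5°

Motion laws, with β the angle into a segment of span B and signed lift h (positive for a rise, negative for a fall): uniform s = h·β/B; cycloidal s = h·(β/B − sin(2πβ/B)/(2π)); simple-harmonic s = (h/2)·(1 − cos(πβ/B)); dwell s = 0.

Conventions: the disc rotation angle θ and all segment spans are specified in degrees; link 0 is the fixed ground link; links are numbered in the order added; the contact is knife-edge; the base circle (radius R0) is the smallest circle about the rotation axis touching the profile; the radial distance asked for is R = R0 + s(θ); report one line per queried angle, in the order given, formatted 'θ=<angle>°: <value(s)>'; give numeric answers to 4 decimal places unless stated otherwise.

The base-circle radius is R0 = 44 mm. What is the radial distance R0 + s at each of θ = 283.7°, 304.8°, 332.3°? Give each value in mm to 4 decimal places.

segment 1 (0° to 81.8°, dwell): s unchanged at 0.0000
segment 2 (81.8° to 152.4°, uniform, h = 13) is passed completely: s = 0.0000 + (13) = 13.0000
segment 3 (152.4° to 200.5°, uniform, h = 9) is passed completely: s = 13.0000 + (9) = 22.0000
segment 4 (200.5° to 281.5°, uniform, h = 16) is passed completely: s = 22.0000 + (16) = 38.0000
θ = 283.7° falls in segment 5 (281.5° to 360°, cycloidal, h = -38): β = 283.7 − 281.5 = 2.2°, B = 78.5°; Δs = -38·(0.0280 − sin(2π·0.0280)/(2π)) = -0.0055; s = 38.0000 − 0.0055 = 37.9945
θ = 304.8° falls in segment 5 (281.5° to 360°, cycloidal, h = -38): β = 304.8 − 281.5 = 23.3°, B = 78.5°; Δs = -38·(0.2968 − sin(2π·0.2968)/(2π)) = -5.4909; s = 38.0000 − 5.4909 = 32.5091
θ = 332.3° falls in segment 5 (281.5° to 360°, cycloidal, h = -38): β = 332.3 − 281.5 = 50.8°, B = 78.5°; Δs = -38·(0.6471 − sin(2π·0.6471)/(2π)) = -29.4191; s = 38.0000 − 29.4191 = 8.5809
θ=283.7°: R = R0 + s = 44 + 37.9945 = 81.9945
θ=304.8°: R = R0 + s = 44 + 32.5091 = 76.5091
θ=332.3°: R = R0 + s = 44 + 8.5809 = 52.5809

θ=283.7°: 81.9945
θ=304.8°: 76.5091
θ=332.3°: 52.5809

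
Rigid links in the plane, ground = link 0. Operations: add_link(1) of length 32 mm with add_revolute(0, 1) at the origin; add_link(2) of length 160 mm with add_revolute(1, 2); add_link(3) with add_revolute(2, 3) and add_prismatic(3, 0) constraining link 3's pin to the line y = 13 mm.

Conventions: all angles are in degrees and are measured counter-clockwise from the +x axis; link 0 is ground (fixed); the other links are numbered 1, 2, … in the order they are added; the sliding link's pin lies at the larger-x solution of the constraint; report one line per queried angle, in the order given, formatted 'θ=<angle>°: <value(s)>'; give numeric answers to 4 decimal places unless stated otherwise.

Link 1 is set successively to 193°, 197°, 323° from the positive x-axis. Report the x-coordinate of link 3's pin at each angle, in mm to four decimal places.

geometry: r = 32 mm, L = 160 mm, e = 13 mm
θ=193°: crank pin P = (r cos θ, r sin θ) = (-31.179842, -7.198434)
θ=193°: h = r sin θ − e = -7.198434 − 13 = -20.198434
θ=193°: x = r cos θ + √(L² − h²) = -31.179842 + 158.719952 = 127.540110
θ=197°: crank pin P = (r cos θ, r sin θ) = (-30.601752, -9.355895)
θ=197°: h = r sin θ − e = -9.355895 − 13 = -22.355895
θ=197°: x = r cos θ + √(L² − h²) = -30.601752 + 158.430470 = 127.828718
θ=323°: crank pin P = (r cos θ, r sin θ) = (25.556336, -19.258081)
θ=323°: h = r sin θ − e = -19.258081 − 13 = -32.258081
θ=323°: x = r cos θ + √(L² − h²) = 25.556336 + 156.714442 = 182.270778

θ=193°: 127.5401
θ=197°: 127.8287
θ=323°: 182.2708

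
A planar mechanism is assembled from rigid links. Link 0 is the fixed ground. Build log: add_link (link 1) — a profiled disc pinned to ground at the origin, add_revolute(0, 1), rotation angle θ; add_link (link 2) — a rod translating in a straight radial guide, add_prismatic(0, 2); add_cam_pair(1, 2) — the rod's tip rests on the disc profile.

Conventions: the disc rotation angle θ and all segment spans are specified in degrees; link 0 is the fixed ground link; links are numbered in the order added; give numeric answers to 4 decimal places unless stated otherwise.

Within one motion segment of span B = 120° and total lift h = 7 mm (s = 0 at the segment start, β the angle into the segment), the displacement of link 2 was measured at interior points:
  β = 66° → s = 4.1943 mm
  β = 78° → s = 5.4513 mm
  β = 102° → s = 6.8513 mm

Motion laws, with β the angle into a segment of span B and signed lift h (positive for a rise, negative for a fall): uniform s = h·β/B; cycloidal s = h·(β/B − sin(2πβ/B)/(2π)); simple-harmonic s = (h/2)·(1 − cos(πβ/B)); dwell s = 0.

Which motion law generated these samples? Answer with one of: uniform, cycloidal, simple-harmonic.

candidates at β/B = r: uniform s = h·r (linear in β); cycloidal s = h·(r − sin(2πr)/(2π)); simple-harmonic s = (h/2)(1 − cos(πr))
β=66°: printed 4.1943 | uniform 3.8500, cycloidal 4.1943, simple-harmonic 4.0475
β=78°: printed 5.4513 | uniform 4.5500, cycloidal 5.4513, simple-harmonic 5.0890
β=102°: printed 6.8513 | uniform 5.9500, cycloidal 6.8513, simple-harmonic 6.6185
only one law matches every sample → cycloidal

cycloidal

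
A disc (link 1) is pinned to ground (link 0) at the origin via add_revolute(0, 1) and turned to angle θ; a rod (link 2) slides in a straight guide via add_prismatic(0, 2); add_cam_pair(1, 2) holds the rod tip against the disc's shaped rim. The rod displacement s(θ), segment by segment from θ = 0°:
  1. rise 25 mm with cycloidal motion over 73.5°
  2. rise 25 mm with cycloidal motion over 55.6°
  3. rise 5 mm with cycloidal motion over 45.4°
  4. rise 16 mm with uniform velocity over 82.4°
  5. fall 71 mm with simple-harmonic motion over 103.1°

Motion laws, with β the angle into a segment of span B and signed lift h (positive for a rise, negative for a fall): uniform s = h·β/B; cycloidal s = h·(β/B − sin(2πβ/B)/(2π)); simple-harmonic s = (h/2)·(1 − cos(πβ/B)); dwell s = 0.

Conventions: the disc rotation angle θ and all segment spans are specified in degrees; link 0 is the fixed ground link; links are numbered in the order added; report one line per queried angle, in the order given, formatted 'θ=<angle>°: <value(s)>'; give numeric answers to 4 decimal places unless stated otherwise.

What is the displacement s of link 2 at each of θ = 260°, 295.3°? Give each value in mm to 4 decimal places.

segment 1 (0° to 73.5°, cycloidal, h = 25) is passed completely: s = 0.0000 + (25) = 25.0000
segment 2 (73.5° to 129.1°, cycloidal, h = 25) is passed completely: s = 25.0000 + (25) = 50.0000
segment 3 (129.1° to 174.5°, cycloidal, h = 5) is passed completely: s = 50.0000 + (5) = 55.0000
segment 4 (174.5° to 256.9°, uniform, h = 16) is passed completely: s = 55.0000 + (16) = 71.0000
θ = 260° falls in segment 5 (256.9° to 360°, simple-harmonic, h = -71): β = 260 − 256.9 = 3.1°, B = 103.1°; Δs = -71/2·(1 − cos(π·0.0301)) = -0.1583; s = 71.0000 − 0.1583 = 70.8417
θ = 295.3° falls in segment 5 (256.9° to 360°, simple-harmonic, h = -71): β = 295.3 − 256.9 = 38.4°, B = 103.1°; Δs = -71/2·(1 − cos(π·0.3725)) = -21.6528; s = 71.0000 − 21.6528 = 49.3472

θ=260°: 70.8417
θ=295.3°: 49.3472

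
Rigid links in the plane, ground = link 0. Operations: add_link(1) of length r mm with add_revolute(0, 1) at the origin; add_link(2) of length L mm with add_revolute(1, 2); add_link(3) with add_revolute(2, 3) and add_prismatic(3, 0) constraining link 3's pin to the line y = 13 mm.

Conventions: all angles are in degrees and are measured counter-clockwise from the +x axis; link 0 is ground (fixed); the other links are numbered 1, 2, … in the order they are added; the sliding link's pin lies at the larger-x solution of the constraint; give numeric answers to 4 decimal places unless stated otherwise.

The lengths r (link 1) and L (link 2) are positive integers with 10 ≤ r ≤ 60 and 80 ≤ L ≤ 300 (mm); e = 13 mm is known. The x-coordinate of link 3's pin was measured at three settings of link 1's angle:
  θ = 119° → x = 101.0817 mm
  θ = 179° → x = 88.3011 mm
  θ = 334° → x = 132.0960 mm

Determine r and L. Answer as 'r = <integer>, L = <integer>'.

constraint per measurement: (x − r cos θ)² + (r sin θ − e)² = L²
subtracting the θ₁ and θ₂ equations cancels the r² and L² terms:
r = (x₁² − x₂²) / (2[(x₁cos θ₁ + e sin θ₁) − (x₂cos θ₂ + e sin θ₂)]) = 24.0000 → r = 24
L² = (x₁ − r cos θ₁)² + (r sin θ₁ − e)² = 12769.0056 → L = 113.0000 → L = 113
check at θ₃=334°: x = 132.0960 (printed 132.0960) ✓

r = 24, L = 113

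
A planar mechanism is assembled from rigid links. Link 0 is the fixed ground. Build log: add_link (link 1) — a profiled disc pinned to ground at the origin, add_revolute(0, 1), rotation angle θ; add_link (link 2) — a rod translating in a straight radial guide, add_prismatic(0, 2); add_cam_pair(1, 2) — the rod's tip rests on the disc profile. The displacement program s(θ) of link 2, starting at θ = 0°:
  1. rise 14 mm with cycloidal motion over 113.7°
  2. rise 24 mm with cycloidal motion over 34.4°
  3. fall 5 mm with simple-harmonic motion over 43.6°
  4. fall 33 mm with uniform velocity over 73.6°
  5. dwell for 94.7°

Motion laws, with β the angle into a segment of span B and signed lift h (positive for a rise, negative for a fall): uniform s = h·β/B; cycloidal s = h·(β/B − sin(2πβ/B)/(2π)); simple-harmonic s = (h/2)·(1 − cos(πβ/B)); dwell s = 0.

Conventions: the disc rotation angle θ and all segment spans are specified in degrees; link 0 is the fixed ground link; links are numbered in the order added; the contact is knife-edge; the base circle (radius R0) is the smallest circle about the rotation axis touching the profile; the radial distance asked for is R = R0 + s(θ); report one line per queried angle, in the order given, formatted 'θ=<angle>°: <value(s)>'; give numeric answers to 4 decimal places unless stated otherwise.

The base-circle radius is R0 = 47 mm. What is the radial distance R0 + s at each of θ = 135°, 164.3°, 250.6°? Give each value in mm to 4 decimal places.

seg 1 [0°–113.7°] cycloidal, h=14: full span → s += 14 → s = 14.0000
seg 2 [113.7°–148.1°] cycloidal, h=24: θ=135° here. β=21.3, B=34.4. 24·(0.6192 − sin(2π·0.6192)/(2π)) = 17.4610 → s = 31.4610
seg 2 [113.7°–148.1°] cycloidal, h=24: full span → s += 24 → s = 38.0000
seg 3 [148.1°–191.7°] simple-harmonic, h=-5: θ=164.3° here. β=16.2, B=43.6. -5/2·(1 − cos(π·0.3716)) = -1.5184 → s = 36.4816
seg 3 [148.1°–191.7°] simple-harmonic, h=-5: full span → s += -5 → s = 33.0000
seg 4 [191.7°–265.3°] uniform, h=-33: θ=250.6° here. β=58.9, B=73.6. -33·58.9/73.6 = -26.4090 → s = 6.5910
θ=135°: R = R0 + s = 47 + 31.4610 = 78.4610
θ=164.3°: R = R0 + s = 47 + 36.4816 = 83.4816
θ=250.6°: R = R0 + s = 47 + 6.5910 = 53.5910

θ=135°: 78.4610
θ=164.3°: 83.4816
θ=250.6°: 53.5910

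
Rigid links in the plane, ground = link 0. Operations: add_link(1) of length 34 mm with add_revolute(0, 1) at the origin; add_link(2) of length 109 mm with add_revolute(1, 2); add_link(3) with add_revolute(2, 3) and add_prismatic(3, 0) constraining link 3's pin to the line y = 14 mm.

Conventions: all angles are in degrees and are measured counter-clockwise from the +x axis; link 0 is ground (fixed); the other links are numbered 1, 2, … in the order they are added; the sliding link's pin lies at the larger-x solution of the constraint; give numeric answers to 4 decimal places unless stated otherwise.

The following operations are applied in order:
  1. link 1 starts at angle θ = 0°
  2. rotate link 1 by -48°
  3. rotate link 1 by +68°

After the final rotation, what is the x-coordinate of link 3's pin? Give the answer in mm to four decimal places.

geometry: r = 34 mm, L = 109 mm, e = 14 mm; θ starts at 0°
rotate link 1 by -48°: θ ← 0° -48° = -48°
rotate link 1 by +68°: θ ← -48° +68° = 20°
crank pin P = (r cos θ, r sin θ) = (31.949549, 11.628685)
h = r sin θ − e = 11.628685 − 14 = -2.371315
x = r cos θ + √(L² − h²) = 31.949549 + 108.974203 = 140.923752

140.9238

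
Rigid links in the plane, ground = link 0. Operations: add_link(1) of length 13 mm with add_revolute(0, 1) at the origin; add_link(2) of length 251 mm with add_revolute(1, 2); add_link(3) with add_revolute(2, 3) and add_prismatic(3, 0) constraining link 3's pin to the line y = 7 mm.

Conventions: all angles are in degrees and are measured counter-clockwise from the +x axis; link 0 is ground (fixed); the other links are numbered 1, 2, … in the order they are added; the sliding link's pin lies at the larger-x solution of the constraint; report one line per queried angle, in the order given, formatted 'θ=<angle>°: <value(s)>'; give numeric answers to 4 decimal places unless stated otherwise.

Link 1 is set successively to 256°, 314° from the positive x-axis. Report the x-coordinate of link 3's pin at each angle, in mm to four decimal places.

geometry: r = 13 mm, L = 251 mm, e = 7 mm
θ=256°: crank pin P = (r cos θ, r sin θ) = (-3.144985, -12.613844)
θ=256°: h = r sin θ − e = -12.613844 − 7 = -19.613844
θ=256°: x = r cos θ + √(L² − h²) = -3.144985 + 250.232486 = 247.087501
θ=314°: crank pin P = (r cos θ, r sin θ) = (9.030559, -9.351417)
θ=314°: h = r sin θ − e = -9.351417 − 7 = -16.351417
θ=314°: x = r cos θ + √(L² − h²) = 9.030559 + 250.466826 = 259.497385

θ=256°: 247.0875
θ=314°: 259.4974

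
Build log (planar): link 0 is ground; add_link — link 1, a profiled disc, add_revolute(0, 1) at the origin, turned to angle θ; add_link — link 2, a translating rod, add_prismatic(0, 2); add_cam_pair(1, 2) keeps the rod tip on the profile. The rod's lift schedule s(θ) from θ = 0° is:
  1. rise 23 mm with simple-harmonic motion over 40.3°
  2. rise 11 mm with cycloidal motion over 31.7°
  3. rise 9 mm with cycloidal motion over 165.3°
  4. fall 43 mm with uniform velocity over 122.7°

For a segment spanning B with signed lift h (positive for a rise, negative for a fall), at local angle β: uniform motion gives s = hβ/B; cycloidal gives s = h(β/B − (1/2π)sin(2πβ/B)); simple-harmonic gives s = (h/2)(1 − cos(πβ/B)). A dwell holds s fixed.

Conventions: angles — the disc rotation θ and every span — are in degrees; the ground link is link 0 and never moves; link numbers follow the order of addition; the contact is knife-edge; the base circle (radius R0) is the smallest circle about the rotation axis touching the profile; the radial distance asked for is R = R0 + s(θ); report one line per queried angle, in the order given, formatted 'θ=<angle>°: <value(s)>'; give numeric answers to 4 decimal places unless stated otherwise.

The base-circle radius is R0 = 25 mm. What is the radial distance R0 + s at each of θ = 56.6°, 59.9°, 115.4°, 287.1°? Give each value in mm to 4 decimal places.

seg 1 [0°–40.3°] simple-harmonic, h=23: full span → s += 23 → s = 23.0000
seg 2 [40.3°–72°] cycloidal, h=11: θ=56.6° here. β=16.3, B=31.7. 11·(0.5142 − sin(2π·0.5142)/(2π)) = 5.8121 → s = 28.8121
seg 2 [40.3°–72°] cycloidal, h=11: θ=59.9° here. β=19.6, B=31.7. 11·(0.6183 − sin(2π·0.6183)/(2π)) = 7.9860 → s = 30.9860
seg 2 [40.3°–72°] cycloidal, h=11: full span → s += 11 → s = 34.0000
seg 3 [72°–237.3°] cycloidal, h=9: θ=115.4° here. β=43.4, B=165.3. 9·(0.2626 − sin(2π·0.2626)/(2π)) = 0.9350 → s = 34.9350
seg 3 [72°–237.3°] cycloidal, h=9: full span → s += 9 → s = 43.0000
seg 4 [237.3°–360°] uniform, h=-43: θ=287.1° here. β=49.8, B=122.7. -43·49.8/122.7 = -17.4523 → s = 25.5477
θ=56.6°: R = R0 + s = 25 + 28.8121 = 53.8121
θ=59.9°: R = R0 + s = 25 + 30.9860 = 55.9860
θ=115.4°: R = R0 + s = 25 + 34.9350 = 59.9350
θ=287.1°: R = R0 + s = 25 + 25.5477 = 50.5477

θ=56.6°: 53.8121
θ=59.9°: 55.9860
θ=115.4°: 59.9350
θ=287.1°: 50.5477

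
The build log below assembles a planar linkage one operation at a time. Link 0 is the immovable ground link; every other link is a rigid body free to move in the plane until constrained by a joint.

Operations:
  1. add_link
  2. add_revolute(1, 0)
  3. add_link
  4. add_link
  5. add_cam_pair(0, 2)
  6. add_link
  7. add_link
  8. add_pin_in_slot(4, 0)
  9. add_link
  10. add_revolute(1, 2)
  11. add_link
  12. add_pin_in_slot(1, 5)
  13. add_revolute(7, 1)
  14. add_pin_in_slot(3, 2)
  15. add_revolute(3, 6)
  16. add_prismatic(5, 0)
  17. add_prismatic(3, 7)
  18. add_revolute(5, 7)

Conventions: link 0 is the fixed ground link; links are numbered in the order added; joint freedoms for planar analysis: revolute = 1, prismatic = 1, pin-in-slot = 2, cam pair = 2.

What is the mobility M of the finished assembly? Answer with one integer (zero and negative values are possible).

L=1 J1=0 J2=0
add link → L=2 J1=0 J2=0
R@1,0 dof=1 J1 → L=2 J1=1 J2=0
add link → L=3 J1=1 J2=0
add link → L=4 J1=1 J2=0
C@0,2 dof=2 J2 → L=4 J1=1 J2=1
add link → L=5 J1=1 J2=1
add link → L=6 J1=1 J2=1
PS@4,0 dof=2 J2 → L=6 J1=1 J2=2
add link → L=7 J1=1 J2=2
R@1,2 dof=1 J1 → L=7 J1=2 J2=2
add link → L=8 J1=2 J2=2
PS@1,5 dof=2 J2 → L=8 J1=2 J2=3
R@7,1 dof=1 J1 → L=8 J1=3 J2=3
PS@3,2 dof=2 J2 → L=8 J1=3 J2=4
R@3,6 dof=1 J1 → L=8 J1=4 J2=4
P@5,0 dof=1 J1 → L=8 J1=5 J2=4
P@3,7 dof=1 J1 → L=8 J1=6 J2=4
R@5,7 dof=1 J1 → L=8 J1=7 J2=4
M=3(L−1)−2J1−J2=3·7−2·7−4=3

M = 3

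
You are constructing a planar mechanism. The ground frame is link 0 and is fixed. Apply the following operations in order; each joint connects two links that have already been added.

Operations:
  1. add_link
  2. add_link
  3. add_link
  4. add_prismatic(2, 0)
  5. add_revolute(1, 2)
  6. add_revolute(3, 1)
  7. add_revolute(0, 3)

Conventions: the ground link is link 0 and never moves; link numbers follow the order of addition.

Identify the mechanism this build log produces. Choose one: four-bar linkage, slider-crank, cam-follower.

links: 4 (incl. ground); joints: 3 revolute, 1 prismatic, 0 higher (cam) pair, forming one closed loop
4 links, 3 revolutes + 1 prismatic in one loop → slider-crank

slider-crank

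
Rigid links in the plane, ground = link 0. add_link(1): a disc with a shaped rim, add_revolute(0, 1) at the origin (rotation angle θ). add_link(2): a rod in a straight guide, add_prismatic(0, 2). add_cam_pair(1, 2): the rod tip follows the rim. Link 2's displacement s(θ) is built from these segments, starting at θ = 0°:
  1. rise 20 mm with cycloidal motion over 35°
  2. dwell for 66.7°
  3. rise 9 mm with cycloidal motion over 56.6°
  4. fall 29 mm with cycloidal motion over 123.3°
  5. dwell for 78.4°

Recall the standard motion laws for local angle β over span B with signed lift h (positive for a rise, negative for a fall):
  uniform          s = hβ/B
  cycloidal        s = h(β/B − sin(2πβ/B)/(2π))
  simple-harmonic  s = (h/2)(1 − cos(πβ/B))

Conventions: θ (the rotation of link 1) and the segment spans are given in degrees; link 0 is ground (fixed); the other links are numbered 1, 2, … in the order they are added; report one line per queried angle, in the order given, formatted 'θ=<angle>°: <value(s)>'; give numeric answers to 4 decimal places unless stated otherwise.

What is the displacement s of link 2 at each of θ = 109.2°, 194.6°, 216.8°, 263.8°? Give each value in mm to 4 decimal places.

segment 1 (0° to 35°, cycloidal, h = 20) is passed completely: s = 0.0000 + (20) = 20.0000
segment 2 (35° to 101.7°, dwell): s unchanged at 20.0000
θ = 109.2° falls in segment 3 (101.7° to 158.3°, cycloidal, h = 9): β = 109.2 − 101.7 = 7.5°, B = 56.6°; Δs = 9·(0.1325 − sin(2π·0.1325)/(2π)) = 0.1331; s = 20.0000 + 0.1331 = 20.1331
segment 3 (101.7° to 158.3°, cycloidal, h = 9) is passed completely: s = 20.0000 + (9) = 29.0000
θ = 194.6° falls in segment 4 (158.3° to 281.6°, cycloidal, h = -29): β = 194.6 − 158.3 = 36.3°, B = 123.3°; Δs = -29·(0.2944 − sin(2π·0.2944)/(2π)) = -4.1007; s = 29.0000 − 4.1007 = 24.8993
θ = 216.8° falls in segment 4 (158.3° to 281.6°, cycloidal, h = -29): β = 216.8 − 158.3 = 58.5°, B = 123.3°; Δs = -29·(0.4745 − sin(2π·0.4745)/(2π)) = -13.0214; s = 29.0000 − 13.0214 = 15.9786
θ = 263.8° falls in segment 4 (158.3° to 281.6°, cycloidal, h = -29): β = 263.8 − 158.3 = 105.5°, B = 123.3°; Δs = -29·(0.8556 − sin(2π·0.8556)/(2π)) = -28.4491; s = 29.0000 − 28.4491 = 0.5509

θ=109.2°: 20.1331
θ=194.6°: 24.8993
θ=216.8°: 15.9786
θ=263.8°: 0.5509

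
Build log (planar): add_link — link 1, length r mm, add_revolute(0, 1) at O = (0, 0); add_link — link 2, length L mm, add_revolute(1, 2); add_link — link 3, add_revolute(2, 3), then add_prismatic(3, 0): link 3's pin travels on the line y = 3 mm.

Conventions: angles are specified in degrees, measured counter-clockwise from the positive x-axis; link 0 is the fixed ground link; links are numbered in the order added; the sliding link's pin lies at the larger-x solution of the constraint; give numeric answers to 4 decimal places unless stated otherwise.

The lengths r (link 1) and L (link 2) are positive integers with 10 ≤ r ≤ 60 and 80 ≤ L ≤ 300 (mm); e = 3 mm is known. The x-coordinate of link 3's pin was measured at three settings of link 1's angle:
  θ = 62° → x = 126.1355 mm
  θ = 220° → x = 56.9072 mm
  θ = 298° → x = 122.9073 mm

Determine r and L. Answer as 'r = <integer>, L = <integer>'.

constraint per measurement: (x − r cos θ)² + (r sin θ − e)² = L²
subtracting the θ₁ and θ₂ equations cancels the r² and L² terms:
r = (x₁² − x₂²) / (2[(x₁cos θ₁ + e sin θ₁) − (x₂cos θ₂ + e sin θ₂)]) = 58.9999 → r = 59
L² = (x₁ − r cos θ₁)² + (r sin θ₁ − e)² = 12099.9913 → L = 110.0000 → L = 110
check at θ₃=298°: x = 122.9073 (printed 122.9073) ✓

r = 59, L = 110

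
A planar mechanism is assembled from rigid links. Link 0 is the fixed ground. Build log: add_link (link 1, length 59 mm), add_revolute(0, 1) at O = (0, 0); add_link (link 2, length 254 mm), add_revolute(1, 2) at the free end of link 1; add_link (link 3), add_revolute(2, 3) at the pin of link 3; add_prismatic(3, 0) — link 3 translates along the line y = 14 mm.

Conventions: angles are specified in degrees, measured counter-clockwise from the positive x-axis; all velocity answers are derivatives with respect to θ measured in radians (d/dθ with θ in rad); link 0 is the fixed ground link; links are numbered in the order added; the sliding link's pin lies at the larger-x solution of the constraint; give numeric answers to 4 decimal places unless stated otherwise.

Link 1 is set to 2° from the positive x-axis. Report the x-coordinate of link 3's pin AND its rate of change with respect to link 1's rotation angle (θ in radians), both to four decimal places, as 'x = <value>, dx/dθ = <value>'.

geometry: r = 59 mm, L = 254 mm, e = 14 mm
crank pin P = (r cos θ, r sin θ) = (58.964059, 2.059070)
h = r sin θ − e = 2.059070 − 14 = -11.940930
x = r cos θ + √(L² − h²) = 58.964059 + 253.719164 = 312.683223
dx/dθ = −r sin θ − h·r cos θ/√(L² − h²) (θ in radians; h = -11.940930) = 0.715989

x = 312.6832, dx/dθ = 0.7160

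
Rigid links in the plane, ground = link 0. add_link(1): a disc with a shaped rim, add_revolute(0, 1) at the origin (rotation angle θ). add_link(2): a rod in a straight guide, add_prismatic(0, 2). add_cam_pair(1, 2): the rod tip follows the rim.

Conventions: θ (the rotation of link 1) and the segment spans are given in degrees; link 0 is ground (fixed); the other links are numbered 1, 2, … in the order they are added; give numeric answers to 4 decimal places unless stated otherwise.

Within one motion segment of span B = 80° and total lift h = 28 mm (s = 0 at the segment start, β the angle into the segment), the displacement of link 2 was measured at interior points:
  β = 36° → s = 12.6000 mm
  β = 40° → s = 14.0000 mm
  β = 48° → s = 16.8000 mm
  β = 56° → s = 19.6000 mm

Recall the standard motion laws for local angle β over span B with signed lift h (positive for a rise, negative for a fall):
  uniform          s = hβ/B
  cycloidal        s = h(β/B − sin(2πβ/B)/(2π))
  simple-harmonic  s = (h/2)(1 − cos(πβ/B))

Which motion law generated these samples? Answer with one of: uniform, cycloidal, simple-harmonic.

candidates at β/B = r: uniform s = h·r (linear in β); cycloidal s = h·(r − sin(2πr)/(2π)); simple-harmonic s = (h/2)(1 − cos(πr))
β=36°: printed 12.6000 | uniform 12.6000, cycloidal 11.2229, simple-harmonic 11.8099
β=40°: printed 14.0000 | uniform 14.0000, cycloidal 14.0000, simple-harmonic 14.0000
β=48°: printed 16.8000 | uniform 16.8000, cycloidal 19.4194, simple-harmonic 18.3262
β=56°: printed 19.6000 | uniform 19.6000, cycloidal 23.8382, simple-harmonic 22.2290
only one law matches every sample → uniform

uniform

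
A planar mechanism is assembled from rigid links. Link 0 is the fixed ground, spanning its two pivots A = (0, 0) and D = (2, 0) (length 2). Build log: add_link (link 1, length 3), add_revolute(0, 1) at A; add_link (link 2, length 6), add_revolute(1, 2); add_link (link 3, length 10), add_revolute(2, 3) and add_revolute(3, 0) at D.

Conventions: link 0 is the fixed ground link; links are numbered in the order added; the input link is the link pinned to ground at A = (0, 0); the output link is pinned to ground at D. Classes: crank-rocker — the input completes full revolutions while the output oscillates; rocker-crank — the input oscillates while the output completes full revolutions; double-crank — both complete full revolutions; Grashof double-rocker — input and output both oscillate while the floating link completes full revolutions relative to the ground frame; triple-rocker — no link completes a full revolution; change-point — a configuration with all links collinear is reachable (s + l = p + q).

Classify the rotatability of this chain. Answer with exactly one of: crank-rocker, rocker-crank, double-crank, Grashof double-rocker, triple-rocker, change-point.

lengths: ground=2, input=3, coupler=6, output=10
sorted: s=2 (shortest), l=10 (longest), p+q=9
s + l = 12 vs p + q = 9
s + l > p + q → non-Grashof → no link fully rotates → triple-rocker

triple-rocker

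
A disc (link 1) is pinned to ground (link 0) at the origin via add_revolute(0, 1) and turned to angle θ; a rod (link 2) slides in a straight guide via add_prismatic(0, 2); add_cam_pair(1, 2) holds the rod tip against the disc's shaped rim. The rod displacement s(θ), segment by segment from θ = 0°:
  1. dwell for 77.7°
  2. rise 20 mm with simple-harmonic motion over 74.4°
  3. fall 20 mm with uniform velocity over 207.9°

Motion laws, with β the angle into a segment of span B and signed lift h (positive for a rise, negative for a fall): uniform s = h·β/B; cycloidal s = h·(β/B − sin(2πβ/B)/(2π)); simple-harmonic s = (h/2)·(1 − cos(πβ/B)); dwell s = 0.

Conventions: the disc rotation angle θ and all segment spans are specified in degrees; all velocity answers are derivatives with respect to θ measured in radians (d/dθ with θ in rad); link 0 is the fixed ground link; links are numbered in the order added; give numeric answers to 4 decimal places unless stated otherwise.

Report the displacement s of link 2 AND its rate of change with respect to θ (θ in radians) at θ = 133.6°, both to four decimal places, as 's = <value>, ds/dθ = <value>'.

segment 1 (0° to 77.7°, dwell): s unchanged at 0.0000
θ = 133.6° falls in segment 2 (77.7° to 152.1°, simple-harmonic, h = 20): β = 133.6 − 77.7 = 55.9°, B = 74.4°; Δs = 20/2·(1 − cos(π·0.7513)) = 17.1009; s = 0.0000 + 17.1009 = 17.1009
velocity in seg [77.7°–152.1°] (simple-harmonic), θ in radians: β = 55.9° = 0.9756 rad, B = 74.4° = 1.2985 rad; ds/dθ = (πh/(2B)) sin(πβ/B) = (π·20/(2·1.2985)) sin(π·0.7513) = 17.035033 mm/rad

s = 17.1009, ds/dθ = 17.0350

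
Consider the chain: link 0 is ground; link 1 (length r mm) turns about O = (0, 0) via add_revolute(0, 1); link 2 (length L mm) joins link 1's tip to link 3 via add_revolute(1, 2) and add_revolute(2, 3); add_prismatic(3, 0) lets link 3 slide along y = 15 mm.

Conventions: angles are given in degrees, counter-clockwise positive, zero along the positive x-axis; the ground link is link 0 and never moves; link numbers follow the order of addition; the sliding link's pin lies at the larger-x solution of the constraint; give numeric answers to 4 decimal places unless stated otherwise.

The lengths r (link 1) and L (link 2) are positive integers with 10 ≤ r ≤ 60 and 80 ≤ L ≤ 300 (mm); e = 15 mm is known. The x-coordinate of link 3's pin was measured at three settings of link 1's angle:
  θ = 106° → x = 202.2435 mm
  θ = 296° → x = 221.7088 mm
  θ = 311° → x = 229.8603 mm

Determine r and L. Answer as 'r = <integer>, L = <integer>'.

constraint per measurement: (x − r cos θ)² + (r sin θ − e)² = L²
subtracting the θ₁ and θ₂ equations cancels the r² and L² terms:
r = (x₁² − x₂²) / (2[(x₁cos θ₁ + e sin θ₁) − (x₂cos θ₂ + e sin θ₂)]) = 33.0000 → r = 33
L² = (x₁ − r cos θ₁)² + (r sin θ₁ − e)² = 44944.0112 → L = 212.0000 → L = 212
check at θ₃=311°: x = 229.8603 (printed 229.8603) ✓

r = 33, L = 212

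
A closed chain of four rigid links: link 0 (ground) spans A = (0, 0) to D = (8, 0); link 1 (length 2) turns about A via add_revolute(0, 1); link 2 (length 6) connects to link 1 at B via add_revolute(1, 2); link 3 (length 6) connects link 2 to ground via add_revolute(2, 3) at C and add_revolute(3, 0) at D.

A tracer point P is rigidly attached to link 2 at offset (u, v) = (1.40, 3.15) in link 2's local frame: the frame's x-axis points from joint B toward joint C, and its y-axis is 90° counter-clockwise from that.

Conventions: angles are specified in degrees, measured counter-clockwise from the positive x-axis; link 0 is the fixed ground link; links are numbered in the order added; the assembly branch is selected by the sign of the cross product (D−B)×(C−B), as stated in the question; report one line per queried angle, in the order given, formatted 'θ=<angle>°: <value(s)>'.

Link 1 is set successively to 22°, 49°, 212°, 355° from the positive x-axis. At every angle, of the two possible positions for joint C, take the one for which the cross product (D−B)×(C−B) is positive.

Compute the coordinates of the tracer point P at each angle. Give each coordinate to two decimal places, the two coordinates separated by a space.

A=(0,0), D=(8.00,0)
θ=22°: B = A + 2.00·(cos22°, sin22°) = (1.8544, 0.7492)
θ=22°: |BD| = 6.1911
θ=22°: circle(B,6.00) ∩ circle(D,6.00): a=3.0956, h=5.1398
θ=22°:   candidates: C₊=(5.5492,5.4766) cross=31.821; C₋=(4.3052,-4.7274) cross=-31.821
θ=22°:   branch + wants cross > 0 → take C=(5.5492,5.4766) (cross=31.821)
θ=22°: ex = (C−B)/|BC| = (0.6158,0.7879); ey = (-0.7879,0.6158)
θ=22°: P = B + 1.40·ex + 3.15·ey = (0.2346,3.7920)
θ=49°: B = A + 2.00·(cos49°, sin49°) = (1.3121, 1.5094)
θ=49°: |BD| = 6.8561
θ=49°: circle(B,6.00) ∩ circle(D,6.00): a=3.4281, h=4.9243
θ=49°:   candidates: C₊=(5.7402,5.5582) cross=33.761; C₋=(3.5719,-4.0487) cross=-33.761
θ=49°:   branch + wants cross > 0 → take C=(5.7402,5.5582) (cross=33.761)
θ=49°: ex = (C−B)/|BC| = (0.7380,0.6748); ey = (-0.6748,0.7380)
θ=49°: P = B + 1.40·ex + 3.15·ey = (0.2197,4.7789)
θ=212°: B = A + 2.00·(cos212°, sin212°) = (-1.6961, -1.0598)
θ=212°: |BD| = 9.7538
θ=212°: circle(B,6.00) ∩ circle(D,6.00): a=4.8769, h=3.4951
θ=212°:   candidates: C₊=(2.7722,2.9445) cross=34.091; C₋=(3.5317,-4.0043) cross=-34.091
θ=212°:   branch + wants cross > 0 → take C=(2.7722,2.9445) (cross=34.091)
θ=212°: ex = (C−B)/|BC| = (0.7447,0.6674); ey = (-0.6674,0.7447)
θ=212°: P = B + 1.40·ex + 3.15·ey = (-2.7558,2.2203)
θ=355°: B = A + 2.00·(cos355°, sin355°) = (1.9924, -0.1743)
θ=355°: |BD| = 6.0101
θ=355°: circle(B,6.00) ∩ circle(D,6.00): a=3.0051, h=5.1932
θ=355°:   candidates: C₊=(4.8456,5.1039) cross=31.212; C₋=(5.1468,-5.2782) cross=-31.212
θ=355°:   branch + wants cross > 0 → take C=(4.8456,5.1039) (cross=31.212)
θ=355°: ex = (C−B)/|BC| = (0.4755,0.8797); ey = (-0.8797,0.4755)
θ=355°: P = B + 1.40·ex + 3.15·ey = (-0.1129,2.5552)

θ=22°: 0.23 3.79
θ=49°: 0.22 4.78
θ=212°: -2.76 2.22
θ=355°: -0.11 2.56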